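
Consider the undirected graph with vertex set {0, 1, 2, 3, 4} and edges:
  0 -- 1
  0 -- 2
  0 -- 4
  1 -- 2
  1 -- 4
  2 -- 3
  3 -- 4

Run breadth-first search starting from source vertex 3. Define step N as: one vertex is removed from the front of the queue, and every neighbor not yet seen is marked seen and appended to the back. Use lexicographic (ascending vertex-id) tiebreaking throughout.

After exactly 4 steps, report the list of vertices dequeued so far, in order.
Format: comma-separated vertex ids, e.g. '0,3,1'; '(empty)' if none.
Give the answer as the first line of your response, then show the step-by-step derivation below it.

3,2,4,0

step 1: dequeue 3; queue=[2,4]; order=3
step 2: dequeue 2; queue=[4,0,1]; order=3,2
step 3: dequeue 4; queue=[0,1]; order=3,2,4
step 4: dequeue 0; queue=[1]; order=3,2,4,0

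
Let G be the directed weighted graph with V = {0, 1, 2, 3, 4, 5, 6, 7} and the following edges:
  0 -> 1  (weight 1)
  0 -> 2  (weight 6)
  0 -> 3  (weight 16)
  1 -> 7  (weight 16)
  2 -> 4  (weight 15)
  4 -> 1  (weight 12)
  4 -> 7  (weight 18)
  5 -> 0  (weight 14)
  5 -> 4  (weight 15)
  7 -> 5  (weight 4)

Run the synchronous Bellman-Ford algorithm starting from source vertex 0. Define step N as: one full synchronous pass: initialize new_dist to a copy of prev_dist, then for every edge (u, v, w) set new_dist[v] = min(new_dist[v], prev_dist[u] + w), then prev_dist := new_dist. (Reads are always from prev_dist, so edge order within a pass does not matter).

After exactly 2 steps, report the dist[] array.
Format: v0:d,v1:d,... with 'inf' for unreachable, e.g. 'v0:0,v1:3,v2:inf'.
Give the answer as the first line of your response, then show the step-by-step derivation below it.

v0:0,v1:1,v2:6,v3:16,v4:21,v5:inf,v6:inf,v7:17

step 1: dist = v0:0,v1:1,v2:6,v3:16,v4:inf,v5:inf,v6:inf,v7:inf
step 2: dist = v0:0,v1:1,v2:6,v3:16,v4:21,v5:inf,v6:inf,v7:17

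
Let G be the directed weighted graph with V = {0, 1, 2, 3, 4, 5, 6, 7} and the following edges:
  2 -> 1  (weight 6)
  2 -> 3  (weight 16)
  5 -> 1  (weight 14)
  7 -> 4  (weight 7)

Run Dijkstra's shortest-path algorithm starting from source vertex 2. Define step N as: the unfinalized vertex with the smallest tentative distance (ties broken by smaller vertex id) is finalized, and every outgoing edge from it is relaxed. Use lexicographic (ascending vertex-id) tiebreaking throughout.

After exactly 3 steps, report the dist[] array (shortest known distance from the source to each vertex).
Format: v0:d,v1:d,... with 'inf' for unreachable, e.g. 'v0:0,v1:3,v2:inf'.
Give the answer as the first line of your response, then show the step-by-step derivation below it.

v0:inf,v1:6,v2:0,v3:16,v4:inf,v5:inf,v6:inf,v7:inf

step 1: dist = v0:inf,v1:6,v2:0,v3:16,v4:inf,v5:inf,v6:inf,v7:inf
step 2: dist = v0:inf,v1:6,v2:0,v3:16,v4:inf,v5:inf,v6:inf,v7:inf
step 3: dist = v0:inf,v1:6,v2:0,v3:16,v4:inf,v5:inf,v6:inf,v7:inf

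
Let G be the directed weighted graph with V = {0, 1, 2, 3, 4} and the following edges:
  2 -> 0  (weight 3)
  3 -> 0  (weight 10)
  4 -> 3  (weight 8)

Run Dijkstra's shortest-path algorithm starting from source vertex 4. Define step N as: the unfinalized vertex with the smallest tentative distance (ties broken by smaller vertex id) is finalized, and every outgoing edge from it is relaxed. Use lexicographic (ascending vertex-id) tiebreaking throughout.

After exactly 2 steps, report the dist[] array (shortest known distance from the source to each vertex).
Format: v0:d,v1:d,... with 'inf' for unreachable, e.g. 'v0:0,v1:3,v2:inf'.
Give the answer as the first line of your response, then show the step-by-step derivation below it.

v0:18,v1:inf,v2:inf,v3:8,v4:0

step 1: dist = v0:inf,v1:inf,v2:inf,v3:8,v4:0
step 2: dist = v0:18,v1:inf,v2:inf,v3:8,v4:0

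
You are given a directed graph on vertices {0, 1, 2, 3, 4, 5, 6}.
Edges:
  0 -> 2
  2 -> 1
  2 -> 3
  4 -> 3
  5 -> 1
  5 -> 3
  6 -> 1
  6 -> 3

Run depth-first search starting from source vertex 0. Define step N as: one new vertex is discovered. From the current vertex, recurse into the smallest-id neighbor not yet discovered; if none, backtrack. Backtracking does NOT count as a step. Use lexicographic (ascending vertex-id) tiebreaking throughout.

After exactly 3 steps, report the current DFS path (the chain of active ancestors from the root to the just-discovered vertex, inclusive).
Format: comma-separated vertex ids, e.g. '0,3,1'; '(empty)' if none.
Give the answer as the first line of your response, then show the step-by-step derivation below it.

0,2,1

step 1: discover 0; path=0; order=0
step 2: discover 2; path=0>2; order=0,2
step 3: discover 1; path=0>2>1; order=0,2,1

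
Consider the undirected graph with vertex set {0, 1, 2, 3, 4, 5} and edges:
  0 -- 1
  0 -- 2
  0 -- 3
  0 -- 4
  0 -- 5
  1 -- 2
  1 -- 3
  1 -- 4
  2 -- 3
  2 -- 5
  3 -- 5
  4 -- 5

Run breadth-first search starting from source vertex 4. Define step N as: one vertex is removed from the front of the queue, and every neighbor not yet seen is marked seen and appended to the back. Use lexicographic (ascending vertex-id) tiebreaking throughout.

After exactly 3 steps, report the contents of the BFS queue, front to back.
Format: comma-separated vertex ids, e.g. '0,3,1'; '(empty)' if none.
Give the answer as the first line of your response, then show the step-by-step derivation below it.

5,2,3

step 1: dequeue 4; queue=[0,1,5]; order=4
step 2: dequeue 0; queue=[1,5,2,3]; order=4,0
step 3: dequeue 1; queue=[5,2,3]; order=4,0,1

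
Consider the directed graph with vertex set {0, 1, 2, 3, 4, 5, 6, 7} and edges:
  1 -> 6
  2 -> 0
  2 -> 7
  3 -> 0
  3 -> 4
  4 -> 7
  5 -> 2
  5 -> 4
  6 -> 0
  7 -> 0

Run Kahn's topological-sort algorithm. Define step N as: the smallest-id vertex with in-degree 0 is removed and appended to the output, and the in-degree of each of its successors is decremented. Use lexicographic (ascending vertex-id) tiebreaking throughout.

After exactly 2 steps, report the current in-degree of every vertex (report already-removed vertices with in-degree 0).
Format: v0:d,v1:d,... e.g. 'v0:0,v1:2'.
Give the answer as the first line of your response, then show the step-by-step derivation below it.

v0:3,v1:0,v2:1,v3:0,v4:1,v5:0,v6:0,v7:2

step 1: output 1; order=[1]; indeg=(4,0,1,0,2,0,0,2)
step 2: output 3; order=[1,3]; indeg=(3,0,1,0,1,0,0,2)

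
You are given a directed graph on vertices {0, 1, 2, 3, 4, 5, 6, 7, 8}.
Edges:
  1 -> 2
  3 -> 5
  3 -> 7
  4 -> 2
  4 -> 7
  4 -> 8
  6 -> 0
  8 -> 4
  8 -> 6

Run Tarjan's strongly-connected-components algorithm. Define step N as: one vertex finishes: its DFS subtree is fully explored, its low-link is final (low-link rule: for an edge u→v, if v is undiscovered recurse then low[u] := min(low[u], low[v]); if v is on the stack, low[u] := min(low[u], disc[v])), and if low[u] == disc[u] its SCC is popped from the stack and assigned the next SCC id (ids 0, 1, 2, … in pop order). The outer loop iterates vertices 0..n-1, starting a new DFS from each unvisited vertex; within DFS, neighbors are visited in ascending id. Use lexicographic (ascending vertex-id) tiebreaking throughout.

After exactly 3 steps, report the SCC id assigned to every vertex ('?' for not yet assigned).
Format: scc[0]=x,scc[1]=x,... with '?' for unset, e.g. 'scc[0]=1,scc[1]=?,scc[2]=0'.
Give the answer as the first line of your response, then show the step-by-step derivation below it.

scc[0]=0,scc[1]=2,scc[2]=1,scc[3]=?,scc[4]=?,scc[5]=?,scc[6]=?,scc[7]=?,scc[8]=?

step 1: low=(low[0]=0,low[1]=?,low[2]=?,low[3]=?,low[4]=?,low[5]=?,low[6]=?,low[7]=?,low[8]=?); scc=(scc[0]=0,scc[1]=?,scc[2]=?,scc[3]=?,scc[4]=?,scc[5]=?,scc[6]=?,scc[7]=?,scc[8]=?)
step 2: low=(low[0]=0,low[1]=1,low[2]=2,low[3]=?,low[4]=?,low[5]=?,low[6]=?,low[7]=?,low[8]=?); scc=(scc[0]=0,scc[1]=?,scc[2]=1,scc[3]=?,scc[4]=?,scc[5]=?,scc[6]=?,scc[7]=?,scc[8]=?)
step 3: low=(low[0]=0,low[1]=1,low[2]=2,low[3]=?,low[4]=?,low[5]=?,low[6]=?,low[7]=?,low[8]=?); scc=(scc[0]=0,scc[1]=2,scc[2]=1,scc[3]=?,scc[4]=?,scc[5]=?,scc[6]=?,scc[7]=?,scc[8]=?)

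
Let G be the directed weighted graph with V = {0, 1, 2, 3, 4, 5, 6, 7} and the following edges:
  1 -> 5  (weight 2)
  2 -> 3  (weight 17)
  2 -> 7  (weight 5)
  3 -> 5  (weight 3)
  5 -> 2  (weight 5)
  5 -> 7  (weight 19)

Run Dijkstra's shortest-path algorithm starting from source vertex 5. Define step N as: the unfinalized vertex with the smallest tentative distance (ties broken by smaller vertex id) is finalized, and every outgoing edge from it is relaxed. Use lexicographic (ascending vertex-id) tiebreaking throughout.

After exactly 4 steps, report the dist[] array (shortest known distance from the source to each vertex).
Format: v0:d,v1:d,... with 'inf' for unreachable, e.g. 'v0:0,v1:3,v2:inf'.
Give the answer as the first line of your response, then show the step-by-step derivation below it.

v0:inf,v1:inf,v2:5,v3:22,v4:inf,v5:0,v6:inf,v7:10

step 1: dist = v0:inf,v1:inf,v2:5,v3:inf,v4:inf,v5:0,v6:inf,v7:19
step 2: dist = v0:inf,v1:inf,v2:5,v3:22,v4:inf,v5:0,v6:inf,v7:10
step 3: dist = v0:inf,v1:inf,v2:5,v3:22,v4:inf,v5:0,v6:inf,v7:10
step 4: dist = v0:inf,v1:inf,v2:5,v3:22,v4:inf,v5:0,v6:inf,v7:10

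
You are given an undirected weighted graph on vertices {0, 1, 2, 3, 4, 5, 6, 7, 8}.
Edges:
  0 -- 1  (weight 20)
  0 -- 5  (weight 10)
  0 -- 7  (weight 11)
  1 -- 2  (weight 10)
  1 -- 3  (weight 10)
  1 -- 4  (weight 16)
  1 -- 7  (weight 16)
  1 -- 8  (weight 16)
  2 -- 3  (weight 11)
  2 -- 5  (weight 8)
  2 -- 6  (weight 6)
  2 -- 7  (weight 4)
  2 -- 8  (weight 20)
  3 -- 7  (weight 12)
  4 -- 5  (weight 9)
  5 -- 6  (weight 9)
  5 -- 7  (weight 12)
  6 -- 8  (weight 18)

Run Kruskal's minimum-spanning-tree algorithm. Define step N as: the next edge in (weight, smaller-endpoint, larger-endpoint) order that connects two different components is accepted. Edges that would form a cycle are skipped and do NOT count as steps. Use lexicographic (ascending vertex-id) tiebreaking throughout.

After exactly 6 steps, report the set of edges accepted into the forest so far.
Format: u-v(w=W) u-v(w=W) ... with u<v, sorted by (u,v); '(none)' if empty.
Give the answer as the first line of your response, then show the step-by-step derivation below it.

0-5(w=10) 1-2(w=10) 2-5(w=8) 2-6(w=6) 2-7(w=4) 4-5(w=9)

step 1: add edge 2-7 (w=4); MST = {2-7(w=4)}
step 2: add edge 2-6 (w=6); MST = {2-6(w=6) 2-7(w=4)}
step 3: add edge 2-5 (w=8); MST = {2-5(w=8) 2-6(w=6) 2-7(w=4)}
step 4: add edge 4-5 (w=9); MST = {2-5(w=8) 2-6(w=6) 2-7(w=4) 4-5(w=9)}
step 5: add edge 0-5 (w=10); MST = {0-5(w=10) 2-5(w=8) 2-6(w=6) 2-7(w=4) 4-5(w=9)}
step 6: add edge 1-2 (w=10); MST = {0-5(w=10) 1-2(w=10) 2-5(w=8) 2-6(w=6) 2-7(w=4) 4-5(w=9)}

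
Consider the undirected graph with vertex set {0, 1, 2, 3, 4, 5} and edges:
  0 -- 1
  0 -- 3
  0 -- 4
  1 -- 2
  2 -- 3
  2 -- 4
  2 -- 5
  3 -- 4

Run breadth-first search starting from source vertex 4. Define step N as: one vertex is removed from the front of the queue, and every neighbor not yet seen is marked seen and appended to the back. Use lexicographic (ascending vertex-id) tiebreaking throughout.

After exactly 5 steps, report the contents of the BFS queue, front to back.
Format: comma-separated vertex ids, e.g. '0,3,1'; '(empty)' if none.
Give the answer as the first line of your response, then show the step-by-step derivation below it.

5

step 1: dequeue 4; queue=[0,2,3]; order=4
step 2: dequeue 0; queue=[2,3,1]; order=4,0
step 3: dequeue 2; queue=[3,1,5]; order=4,0,2
step 4: dequeue 3; queue=[1,5]; order=4,0,2,3
step 5: dequeue 1; queue=[5]; order=4,0,2,3,1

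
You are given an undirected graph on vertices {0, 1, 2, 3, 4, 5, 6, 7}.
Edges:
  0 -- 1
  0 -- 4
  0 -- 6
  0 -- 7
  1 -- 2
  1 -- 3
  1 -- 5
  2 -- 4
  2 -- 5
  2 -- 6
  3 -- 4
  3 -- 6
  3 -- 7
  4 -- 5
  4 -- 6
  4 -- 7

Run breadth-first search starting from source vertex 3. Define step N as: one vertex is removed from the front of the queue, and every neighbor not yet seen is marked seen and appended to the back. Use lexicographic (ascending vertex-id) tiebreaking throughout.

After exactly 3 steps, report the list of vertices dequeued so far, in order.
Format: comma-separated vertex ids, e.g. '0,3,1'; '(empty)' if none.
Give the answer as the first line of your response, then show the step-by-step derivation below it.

3,1,4

step 1: dequeue 3; queue=[1,4,6,7]; order=3
step 2: dequeue 1; queue=[4,6,7,0,2,5]; order=3,1
step 3: dequeue 4; queue=[6,7,0,2,5]; order=3,1,4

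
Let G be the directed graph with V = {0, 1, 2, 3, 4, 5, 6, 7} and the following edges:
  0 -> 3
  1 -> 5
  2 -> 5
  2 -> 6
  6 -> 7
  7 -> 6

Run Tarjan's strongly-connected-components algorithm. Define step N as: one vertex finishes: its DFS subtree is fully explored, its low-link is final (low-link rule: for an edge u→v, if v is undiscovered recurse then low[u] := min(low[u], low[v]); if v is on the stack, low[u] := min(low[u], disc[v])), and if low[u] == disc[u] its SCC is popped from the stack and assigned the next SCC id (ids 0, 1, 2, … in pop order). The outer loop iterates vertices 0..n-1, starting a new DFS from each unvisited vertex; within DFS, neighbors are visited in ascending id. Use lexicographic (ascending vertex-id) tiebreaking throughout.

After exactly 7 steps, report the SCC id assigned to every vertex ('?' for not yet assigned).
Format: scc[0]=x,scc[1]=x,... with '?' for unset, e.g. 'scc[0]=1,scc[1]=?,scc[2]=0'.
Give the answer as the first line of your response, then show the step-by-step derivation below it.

scc[0]=1,scc[1]=3,scc[2]=5,scc[3]=0,scc[4]=?,scc[5]=2,scc[6]=4,scc[7]=4

step 1: low=(low[0]=0,low[1]=?,low[2]=?,low[3]=1,low[4]=?,low[5]=?,low[6]=?,low[7]=?); scc=(scc[0]=?,scc[1]=?,scc[2]=?,scc[3]=0,scc[4]=?,scc[5]=?,scc[6]=?,scc[7]=?)
step 2: low=(low[0]=0,low[1]=?,low[2]=?,low[3]=1,low[4]=?,low[5]=?,low[6]=?,low[7]=?); scc=(scc[0]=1,scc[1]=?,scc[2]=?,scc[3]=0,scc[4]=?,scc[5]=?,scc[6]=?,scc[7]=?)
step 3: low=(low[0]=0,low[1]=2,low[2]=?,low[3]=1,low[4]=?,low[5]=3,low[6]=?,low[7]=?); scc=(scc[0]=1,scc[1]=?,scc[2]=?,scc[3]=0,scc[4]=?,scc[5]=2,scc[6]=?,scc[7]=?)
step 4: low=(low[0]=0,low[1]=2,low[2]=?,low[3]=1,low[4]=?,low[5]=3,low[6]=?,low[7]=?); scc=(scc[0]=1,scc[1]=3,scc[2]=?,scc[3]=0,scc[4]=?,scc[5]=2,scc[6]=?,scc[7]=?)
step 5: low=(low[0]=0,low[1]=2,low[2]=4,low[3]=1,low[4]=?,low[5]=3,low[6]=5,low[7]=5); scc=(scc[0]=1,scc[1]=3,scc[2]=?,scc[3]=0,scc[4]=?,scc[5]=2,scc[6]=?,scc[7]=?)
step 6: low=(low[0]=0,low[1]=2,low[2]=4,low[3]=1,low[4]=?,low[5]=3,low[6]=5,low[7]=5); scc=(scc[0]=1,scc[1]=3,scc[2]=?,scc[3]=0,scc[4]=?,scc[5]=2,scc[6]=4,scc[7]=4)
step 7: low=(low[0]=0,low[1]=2,low[2]=4,low[3]=1,low[4]=?,low[5]=3,low[6]=5,low[7]=5); scc=(scc[0]=1,scc[1]=3,scc[2]=5,scc[3]=0,scc[4]=?,scc[5]=2,scc[6]=4,scc[7]=4)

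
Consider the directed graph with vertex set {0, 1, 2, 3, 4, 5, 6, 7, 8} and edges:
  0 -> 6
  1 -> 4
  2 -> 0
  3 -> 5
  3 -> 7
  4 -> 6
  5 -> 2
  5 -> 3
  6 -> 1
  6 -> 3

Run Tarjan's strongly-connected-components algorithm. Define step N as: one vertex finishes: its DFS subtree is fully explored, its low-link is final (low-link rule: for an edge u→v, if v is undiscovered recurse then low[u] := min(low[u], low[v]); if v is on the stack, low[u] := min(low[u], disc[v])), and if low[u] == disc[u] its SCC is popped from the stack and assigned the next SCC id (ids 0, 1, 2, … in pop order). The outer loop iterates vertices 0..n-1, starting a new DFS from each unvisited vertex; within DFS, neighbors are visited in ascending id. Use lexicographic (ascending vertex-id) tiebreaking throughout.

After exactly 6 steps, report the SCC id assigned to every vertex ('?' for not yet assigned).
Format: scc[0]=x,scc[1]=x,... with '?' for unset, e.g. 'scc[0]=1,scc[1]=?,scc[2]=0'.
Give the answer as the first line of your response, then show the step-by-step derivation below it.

scc[0]=?,scc[1]=?,scc[2]=?,scc[3]=?,scc[4]=?,scc[5]=?,scc[6]=?,scc[7]=0,scc[8]=?

step 1: low=(low[0]=0,low[1]=2,low[2]=?,low[3]=?,low[4]=1,low[5]=?,low[6]=1,low[7]=?,low[8]=?); scc=(scc[0]=?,scc[1]=?,scc[2]=?,scc[3]=?,scc[4]=?,scc[5]=?,scc[6]=?,scc[7]=?,scc[8]=?)
step 2: low=(low[0]=0,low[1]=1,low[2]=?,low[3]=?,low[4]=1,low[5]=?,low[6]=1,low[7]=?,low[8]=?); scc=(scc[0]=?,scc[1]=?,scc[2]=?,scc[3]=?,scc[4]=?,scc[5]=?,scc[6]=?,scc[7]=?,scc[8]=?)
step 3: low=(low[0]=0,low[1]=1,low[2]=0,low[3]=4,low[4]=1,low[5]=5,low[6]=1,low[7]=?,low[8]=?); scc=(scc[0]=?,scc[1]=?,scc[2]=?,scc[3]=?,scc[4]=?,scc[5]=?,scc[6]=?,scc[7]=?,scc[8]=?)
step 4: low=(low[0]=0,low[1]=1,low[2]=0,low[3]=4,low[4]=1,low[5]=0,low[6]=1,low[7]=?,low[8]=?); scc=(scc[0]=?,scc[1]=?,scc[2]=?,scc[3]=?,scc[4]=?,scc[5]=?,scc[6]=?,scc[7]=?,scc[8]=?)
step 5: low=(low[0]=0,low[1]=1,low[2]=0,low[3]=0,low[4]=1,low[5]=0,low[6]=1,low[7]=7,low[8]=?); scc=(scc[0]=?,scc[1]=?,scc[2]=?,scc[3]=?,scc[4]=?,scc[5]=?,scc[6]=?,scc[7]=0,scc[8]=?)
step 6: low=(low[0]=0,low[1]=1,low[2]=0,low[3]=0,low[4]=1,low[5]=0,low[6]=1,low[7]=7,low[8]=?); scc=(scc[0]=?,scc[1]=?,scc[2]=?,scc[3]=?,scc[4]=?,scc[5]=?,scc[6]=?,scc[7]=0,scc[8]=?)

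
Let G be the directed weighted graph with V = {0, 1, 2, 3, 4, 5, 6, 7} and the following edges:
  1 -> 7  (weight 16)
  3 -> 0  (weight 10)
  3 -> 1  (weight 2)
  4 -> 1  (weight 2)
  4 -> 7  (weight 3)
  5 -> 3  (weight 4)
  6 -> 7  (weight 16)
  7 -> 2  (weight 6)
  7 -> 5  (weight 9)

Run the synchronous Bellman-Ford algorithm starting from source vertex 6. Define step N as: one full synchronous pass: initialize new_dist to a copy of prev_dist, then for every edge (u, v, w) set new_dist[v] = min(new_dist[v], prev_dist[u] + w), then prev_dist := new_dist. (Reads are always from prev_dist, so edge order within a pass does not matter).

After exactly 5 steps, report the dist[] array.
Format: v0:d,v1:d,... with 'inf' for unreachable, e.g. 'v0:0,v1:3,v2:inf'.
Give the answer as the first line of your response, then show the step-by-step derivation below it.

v0:39,v1:31,v2:22,v3:29,v4:inf,v5:25,v6:0,v7:16

step 1: dist = v0:inf,v1:inf,v2:inf,v3:inf,v4:inf,v5:inf,v6:0,v7:16
step 2: dist = v0:inf,v1:inf,v2:22,v3:inf,v4:inf,v5:25,v6:0,v7:16
step 3: dist = v0:inf,v1:inf,v2:22,v3:29,v4:inf,v5:25,v6:0,v7:16
step 4: dist = v0:39,v1:31,v2:22,v3:29,v4:inf,v5:25,v6:0,v7:16
step 5: dist = v0:39,v1:31,v2:22,v3:29,v4:inf,v5:25,v6:0,v7:16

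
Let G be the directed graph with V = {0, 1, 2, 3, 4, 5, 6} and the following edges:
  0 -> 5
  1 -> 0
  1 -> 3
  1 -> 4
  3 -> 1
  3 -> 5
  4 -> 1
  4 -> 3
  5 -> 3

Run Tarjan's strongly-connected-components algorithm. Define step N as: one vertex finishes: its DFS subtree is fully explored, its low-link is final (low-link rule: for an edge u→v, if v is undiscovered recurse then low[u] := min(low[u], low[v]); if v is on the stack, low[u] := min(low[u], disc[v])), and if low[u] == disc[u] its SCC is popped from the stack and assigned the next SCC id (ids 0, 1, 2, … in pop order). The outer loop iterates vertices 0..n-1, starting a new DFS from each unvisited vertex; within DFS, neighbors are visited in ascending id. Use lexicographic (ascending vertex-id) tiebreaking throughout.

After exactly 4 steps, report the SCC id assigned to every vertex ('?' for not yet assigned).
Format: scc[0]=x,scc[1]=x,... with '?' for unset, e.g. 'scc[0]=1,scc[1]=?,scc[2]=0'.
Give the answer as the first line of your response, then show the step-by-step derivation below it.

scc[0]=?,scc[1]=?,scc[2]=?,scc[3]=?,scc[4]=?,scc[5]=?,scc[6]=?

step 1: low=(low[0]=0,low[1]=0,low[2]=?,low[3]=2,low[4]=2,low[5]=1,low[6]=?); scc=(scc[0]=?,scc[1]=?,scc[2]=?,scc[3]=?,scc[4]=?,scc[5]=?,scc[6]=?)
step 2: low=(low[0]=0,low[1]=0,low[2]=?,low[3]=2,low[4]=2,low[5]=1,low[6]=?); scc=(scc[0]=?,scc[1]=?,scc[2]=?,scc[3]=?,scc[4]=?,scc[5]=?,scc[6]=?)
step 3: low=(low[0]=0,low[1]=0,low[2]=?,low[3]=0,low[4]=2,low[5]=1,low[6]=?); scc=(scc[0]=?,scc[1]=?,scc[2]=?,scc[3]=?,scc[4]=?,scc[5]=?,scc[6]=?)
step 4: low=(low[0]=0,low[1]=0,low[2]=?,low[3]=0,low[4]=2,low[5]=0,low[6]=?); scc=(scc[0]=?,scc[1]=?,scc[2]=?,scc[3]=?,scc[4]=?,scc[5]=?,scc[6]=?)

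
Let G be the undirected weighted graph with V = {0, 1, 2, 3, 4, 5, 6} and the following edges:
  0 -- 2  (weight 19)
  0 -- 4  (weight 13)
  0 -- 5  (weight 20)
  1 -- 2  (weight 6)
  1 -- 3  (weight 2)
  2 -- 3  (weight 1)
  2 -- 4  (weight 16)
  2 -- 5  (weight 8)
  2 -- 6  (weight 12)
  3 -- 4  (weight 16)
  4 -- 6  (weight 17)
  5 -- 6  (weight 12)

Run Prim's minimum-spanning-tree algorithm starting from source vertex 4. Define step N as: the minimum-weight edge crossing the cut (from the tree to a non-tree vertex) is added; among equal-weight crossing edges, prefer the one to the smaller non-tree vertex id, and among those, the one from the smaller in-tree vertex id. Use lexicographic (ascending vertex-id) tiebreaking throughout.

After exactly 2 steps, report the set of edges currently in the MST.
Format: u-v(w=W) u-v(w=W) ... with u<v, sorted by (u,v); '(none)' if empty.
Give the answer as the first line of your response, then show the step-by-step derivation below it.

0-4(w=13) 2-4(w=16)

step 1: add edge 0-4 (w=13); MST = {0-4(w=13)}
step 2: add edge 2-4 (w=16); MST = {0-4(w=13) 2-4(w=16)}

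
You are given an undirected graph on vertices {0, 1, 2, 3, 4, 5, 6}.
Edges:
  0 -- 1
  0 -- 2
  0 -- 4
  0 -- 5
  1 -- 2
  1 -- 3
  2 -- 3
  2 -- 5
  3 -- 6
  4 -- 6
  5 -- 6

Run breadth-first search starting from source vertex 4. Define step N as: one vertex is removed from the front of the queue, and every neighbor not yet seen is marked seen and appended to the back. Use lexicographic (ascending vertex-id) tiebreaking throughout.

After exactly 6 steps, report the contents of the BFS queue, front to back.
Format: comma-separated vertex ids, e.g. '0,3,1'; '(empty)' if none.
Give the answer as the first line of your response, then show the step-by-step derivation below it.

3

step 1: dequeue 4; queue=[0,6]; order=4
step 2: dequeue 0; queue=[6,1,2,5]; order=4,0
step 3: dequeue 6; queue=[1,2,5,3]; order=4,0,6
step 4: dequeue 1; queue=[2,5,3]; order=4,0,6,1
step 5: dequeue 2; queue=[5,3]; order=4,0,6,1,2
step 6: dequeue 5; queue=[3]; order=4,0,6,1,2,5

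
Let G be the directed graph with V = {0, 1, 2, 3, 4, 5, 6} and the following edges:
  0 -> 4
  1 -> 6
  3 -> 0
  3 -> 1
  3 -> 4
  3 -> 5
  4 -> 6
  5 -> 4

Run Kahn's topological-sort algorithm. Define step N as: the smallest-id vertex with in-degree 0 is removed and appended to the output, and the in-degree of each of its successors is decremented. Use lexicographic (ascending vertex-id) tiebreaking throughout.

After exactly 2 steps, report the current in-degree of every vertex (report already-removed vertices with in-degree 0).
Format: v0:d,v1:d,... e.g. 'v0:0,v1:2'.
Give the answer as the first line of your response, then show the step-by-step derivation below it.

v0:0,v1:0,v2:0,v3:0,v4:2,v5:0,v6:2

step 1: output 2; order=[2]; indeg=(1,1,0,0,3,1,2)
step 2: output 3; order=[2,3]; indeg=(0,0,0,0,2,0,2)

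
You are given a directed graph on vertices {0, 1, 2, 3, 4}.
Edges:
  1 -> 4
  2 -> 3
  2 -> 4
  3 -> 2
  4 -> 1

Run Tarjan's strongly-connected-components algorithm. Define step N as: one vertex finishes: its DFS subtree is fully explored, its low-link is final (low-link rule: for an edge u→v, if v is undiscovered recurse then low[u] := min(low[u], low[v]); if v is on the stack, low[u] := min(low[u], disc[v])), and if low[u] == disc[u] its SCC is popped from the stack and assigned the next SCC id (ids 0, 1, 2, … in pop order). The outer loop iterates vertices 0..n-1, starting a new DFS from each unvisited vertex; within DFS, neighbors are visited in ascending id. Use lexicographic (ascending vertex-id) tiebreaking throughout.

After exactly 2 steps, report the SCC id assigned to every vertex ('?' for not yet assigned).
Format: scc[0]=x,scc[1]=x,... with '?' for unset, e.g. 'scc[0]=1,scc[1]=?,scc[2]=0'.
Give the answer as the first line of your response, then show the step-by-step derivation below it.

scc[0]=0,scc[1]=?,scc[2]=?,scc[3]=?,scc[4]=?

step 1: low=(low[0]=0,low[1]=?,low[2]=?,low[3]=?,low[4]=?); scc=(scc[0]=0,scc[1]=?,scc[2]=?,scc[3]=?,scc[4]=?)
step 2: low=(low[0]=0,low[1]=1,low[2]=?,low[3]=?,low[4]=1); scc=(scc[0]=0,scc[1]=?,scc[2]=?,scc[3]=?,scc[4]=?)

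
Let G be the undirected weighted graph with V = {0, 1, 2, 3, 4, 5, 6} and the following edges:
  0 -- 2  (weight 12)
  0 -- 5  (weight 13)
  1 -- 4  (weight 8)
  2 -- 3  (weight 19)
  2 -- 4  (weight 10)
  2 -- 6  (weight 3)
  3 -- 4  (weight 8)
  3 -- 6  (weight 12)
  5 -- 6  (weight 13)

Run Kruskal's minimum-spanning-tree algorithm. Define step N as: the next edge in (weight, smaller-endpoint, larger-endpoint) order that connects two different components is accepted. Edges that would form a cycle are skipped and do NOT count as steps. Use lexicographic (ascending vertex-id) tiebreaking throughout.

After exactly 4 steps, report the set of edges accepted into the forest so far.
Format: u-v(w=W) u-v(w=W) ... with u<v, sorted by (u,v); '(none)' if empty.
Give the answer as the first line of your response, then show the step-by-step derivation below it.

1-4(w=8) 2-4(w=10) 2-6(w=3) 3-4(w=8)

step 1: add edge 2-6 (w=3); MST = {2-6(w=3)}
step 2: add edge 1-4 (w=8); MST = {1-4(w=8) 2-6(w=3)}
step 3: add edge 3-4 (w=8); MST = {1-4(w=8) 2-6(w=3) 3-4(w=8)}
step 4: add edge 2-4 (w=10); MST = {1-4(w=8) 2-4(w=10) 2-6(w=3) 3-4(w=8)}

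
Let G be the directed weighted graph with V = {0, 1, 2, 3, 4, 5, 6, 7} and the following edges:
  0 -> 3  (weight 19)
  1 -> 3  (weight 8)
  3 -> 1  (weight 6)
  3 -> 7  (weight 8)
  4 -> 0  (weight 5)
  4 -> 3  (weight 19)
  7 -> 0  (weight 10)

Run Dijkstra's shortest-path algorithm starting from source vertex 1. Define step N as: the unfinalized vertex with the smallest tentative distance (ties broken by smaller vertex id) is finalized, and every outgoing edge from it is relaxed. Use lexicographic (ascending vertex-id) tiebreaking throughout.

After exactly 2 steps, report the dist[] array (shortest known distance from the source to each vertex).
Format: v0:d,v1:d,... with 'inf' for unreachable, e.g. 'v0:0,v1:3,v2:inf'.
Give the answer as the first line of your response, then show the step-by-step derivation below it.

v0:inf,v1:0,v2:inf,v3:8,v4:inf,v5:inf,v6:inf,v7:16

step 1: dist = v0:inf,v1:0,v2:inf,v3:8,v4:inf,v5:inf,v6:inf,v7:inf
step 2: dist = v0:inf,v1:0,v2:inf,v3:8,v4:inf,v5:inf,v6:inf,v7:16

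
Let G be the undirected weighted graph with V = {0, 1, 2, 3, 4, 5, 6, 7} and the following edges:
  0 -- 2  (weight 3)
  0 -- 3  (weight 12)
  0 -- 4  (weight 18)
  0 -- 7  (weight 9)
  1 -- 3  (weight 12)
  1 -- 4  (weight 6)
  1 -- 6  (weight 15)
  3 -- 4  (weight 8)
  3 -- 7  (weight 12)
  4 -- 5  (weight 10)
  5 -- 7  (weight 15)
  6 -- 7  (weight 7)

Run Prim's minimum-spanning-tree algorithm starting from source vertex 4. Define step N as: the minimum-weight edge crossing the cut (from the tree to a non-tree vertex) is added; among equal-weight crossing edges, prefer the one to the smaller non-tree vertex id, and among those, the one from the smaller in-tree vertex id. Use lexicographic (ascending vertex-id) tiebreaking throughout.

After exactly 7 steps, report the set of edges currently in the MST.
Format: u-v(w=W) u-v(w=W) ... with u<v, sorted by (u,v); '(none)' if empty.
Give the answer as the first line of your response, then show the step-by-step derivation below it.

0-2(w=3) 0-3(w=12) 0-7(w=9) 1-4(w=6) 3-4(w=8) 4-5(w=10) 6-7(w=7)

step 1: add edge 1-4 (w=6); MST = {1-4(w=6)}
step 2: add edge 3-4 (w=8); MST = {1-4(w=6) 3-4(w=8)}
step 3: add edge 4-5 (w=10); MST = {1-4(w=6) 3-4(w=8) 4-5(w=10)}
step 4: add edge 0-3 (w=12); MST = {0-3(w=12) 1-4(w=6) 3-4(w=8) 4-5(w=10)}
step 5: add edge 0-2 (w=3); MST = {0-2(w=3) 0-3(w=12) 1-4(w=6) 3-4(w=8) 4-5(w=10)}
step 6: add edge 0-7 (w=9); MST = {0-2(w=3) 0-3(w=12) 0-7(w=9) 1-4(w=6) 3-4(w=8) 4-5(w=10)}
step 7: add edge 6-7 (w=7); MST = {0-2(w=3) 0-3(w=12) 0-7(w=9) 1-4(w=6) 3-4(w=8) 4-5(w=10) 6-7(w=7)}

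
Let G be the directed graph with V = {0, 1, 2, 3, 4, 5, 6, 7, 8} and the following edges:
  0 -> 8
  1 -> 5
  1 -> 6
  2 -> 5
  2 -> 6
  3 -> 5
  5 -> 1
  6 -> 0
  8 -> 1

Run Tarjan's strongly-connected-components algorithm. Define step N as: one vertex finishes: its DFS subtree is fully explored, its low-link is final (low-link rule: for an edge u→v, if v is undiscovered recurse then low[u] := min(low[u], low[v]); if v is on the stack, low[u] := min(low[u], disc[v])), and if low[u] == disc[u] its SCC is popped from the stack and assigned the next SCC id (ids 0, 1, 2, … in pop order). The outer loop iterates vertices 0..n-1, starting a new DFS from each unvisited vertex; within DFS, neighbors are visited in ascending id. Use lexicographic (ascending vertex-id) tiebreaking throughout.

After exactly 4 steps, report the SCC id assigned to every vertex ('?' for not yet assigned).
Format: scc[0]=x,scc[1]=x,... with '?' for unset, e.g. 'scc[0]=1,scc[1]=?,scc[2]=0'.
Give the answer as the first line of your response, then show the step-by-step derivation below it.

scc[0]=?,scc[1]=?,scc[2]=?,scc[3]=?,scc[4]=?,scc[5]=?,scc[6]=?,scc[7]=?,scc[8]=?

step 1: low=(low[0]=0,low[1]=2,low[2]=?,low[3]=?,low[4]=?,low[5]=2,low[6]=?,low[7]=?,low[8]=1); scc=(scc[0]=?,scc[1]=?,scc[2]=?,scc[3]=?,scc[4]=?,scc[5]=?,scc[6]=?,scc[7]=?,scc[8]=?)
step 2: low=(low[0]=0,low[1]=2,low[2]=?,low[3]=?,low[4]=?,low[5]=2,low[6]=0,low[7]=?,low[8]=1); scc=(scc[0]=?,scc[1]=?,scc[2]=?,scc[3]=?,scc[4]=?,scc[5]=?,scc[6]=?,scc[7]=?,scc[8]=?)
step 3: low=(low[0]=0,low[1]=0,low[2]=?,low[3]=?,low[4]=?,low[5]=2,low[6]=0,low[7]=?,low[8]=1); scc=(scc[0]=?,scc[1]=?,scc[2]=?,scc[3]=?,scc[4]=?,scc[5]=?,scc[6]=?,scc[7]=?,scc[8]=?)
step 4: low=(low[0]=0,low[1]=0,low[2]=?,low[3]=?,low[4]=?,low[5]=2,low[6]=0,low[7]=?,low[8]=0); scc=(scc[0]=?,scc[1]=?,scc[2]=?,scc[3]=?,scc[4]=?,scc[5]=?,scc[6]=?,scc[7]=?,scc[8]=?)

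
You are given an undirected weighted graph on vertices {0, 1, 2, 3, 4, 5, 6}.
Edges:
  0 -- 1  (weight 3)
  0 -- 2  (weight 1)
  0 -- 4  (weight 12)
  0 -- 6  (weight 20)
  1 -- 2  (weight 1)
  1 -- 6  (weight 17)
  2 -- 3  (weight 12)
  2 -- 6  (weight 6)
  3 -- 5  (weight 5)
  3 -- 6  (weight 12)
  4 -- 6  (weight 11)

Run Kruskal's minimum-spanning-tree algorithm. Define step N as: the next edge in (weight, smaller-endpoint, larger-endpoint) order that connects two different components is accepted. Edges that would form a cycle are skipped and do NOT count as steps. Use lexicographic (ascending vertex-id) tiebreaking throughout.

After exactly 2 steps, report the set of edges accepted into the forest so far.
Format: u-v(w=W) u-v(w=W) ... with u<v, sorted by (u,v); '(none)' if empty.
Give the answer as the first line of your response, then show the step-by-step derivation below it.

0-2(w=1) 1-2(w=1)

step 1: add edge 0-2 (w=1); MST = {0-2(w=1)}
step 2: add edge 1-2 (w=1); MST = {0-2(w=1) 1-2(w=1)}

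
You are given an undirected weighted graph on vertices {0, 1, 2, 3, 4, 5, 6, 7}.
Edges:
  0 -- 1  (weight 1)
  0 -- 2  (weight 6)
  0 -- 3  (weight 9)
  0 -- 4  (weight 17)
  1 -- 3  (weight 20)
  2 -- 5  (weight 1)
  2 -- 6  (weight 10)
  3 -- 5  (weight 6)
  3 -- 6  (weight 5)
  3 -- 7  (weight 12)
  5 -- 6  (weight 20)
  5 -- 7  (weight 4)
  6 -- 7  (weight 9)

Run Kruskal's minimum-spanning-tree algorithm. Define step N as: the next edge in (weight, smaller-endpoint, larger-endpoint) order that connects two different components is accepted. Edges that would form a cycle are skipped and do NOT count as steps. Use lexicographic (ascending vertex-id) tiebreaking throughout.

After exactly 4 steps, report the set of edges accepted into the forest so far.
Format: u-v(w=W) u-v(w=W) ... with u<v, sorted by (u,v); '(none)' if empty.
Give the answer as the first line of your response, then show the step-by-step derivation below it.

0-1(w=1) 2-5(w=1) 3-6(w=5) 5-7(w=4)

step 1: add edge 0-1 (w=1); MST = {0-1(w=1)}
step 2: add edge 2-5 (w=1); MST = {0-1(w=1) 2-5(w=1)}
step 3: add edge 5-7 (w=4); MST = {0-1(w=1) 2-5(w=1) 5-7(w=4)}
step 4: add edge 3-6 (w=5); MST = {0-1(w=1) 2-5(w=1) 3-6(w=5) 5-7(w=4)}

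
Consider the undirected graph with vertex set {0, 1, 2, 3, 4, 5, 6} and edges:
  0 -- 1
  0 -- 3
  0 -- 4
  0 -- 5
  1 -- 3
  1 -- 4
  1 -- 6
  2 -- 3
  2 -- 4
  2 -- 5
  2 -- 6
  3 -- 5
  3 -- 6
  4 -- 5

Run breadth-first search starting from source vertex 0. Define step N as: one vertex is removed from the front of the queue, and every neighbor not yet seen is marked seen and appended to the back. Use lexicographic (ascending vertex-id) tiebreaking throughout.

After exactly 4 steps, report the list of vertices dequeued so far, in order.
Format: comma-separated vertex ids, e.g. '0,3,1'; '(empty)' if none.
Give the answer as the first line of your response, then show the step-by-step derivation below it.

0,1,3,4

step 1: dequeue 0; queue=[1,3,4,5]; order=0
step 2: dequeue 1; queue=[3,4,5,6]; order=0,1
step 3: dequeue 3; queue=[4,5,6,2]; order=0,1,3
step 4: dequeue 4; queue=[5,6,2]; order=0,1,3,4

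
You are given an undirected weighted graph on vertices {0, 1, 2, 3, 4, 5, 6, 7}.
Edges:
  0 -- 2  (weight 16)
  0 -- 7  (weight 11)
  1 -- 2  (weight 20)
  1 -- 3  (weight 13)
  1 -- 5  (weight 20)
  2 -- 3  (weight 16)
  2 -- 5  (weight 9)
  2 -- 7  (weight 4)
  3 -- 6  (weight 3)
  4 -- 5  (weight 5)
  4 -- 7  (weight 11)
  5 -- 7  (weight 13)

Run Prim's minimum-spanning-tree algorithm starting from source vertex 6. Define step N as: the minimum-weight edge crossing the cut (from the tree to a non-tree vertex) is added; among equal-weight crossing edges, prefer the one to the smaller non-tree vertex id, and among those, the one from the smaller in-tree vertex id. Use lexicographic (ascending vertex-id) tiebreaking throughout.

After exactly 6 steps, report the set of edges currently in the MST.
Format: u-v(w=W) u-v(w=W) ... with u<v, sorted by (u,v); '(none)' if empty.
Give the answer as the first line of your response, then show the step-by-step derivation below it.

1-3(w=13) 2-3(w=16) 2-5(w=9) 2-7(w=4) 3-6(w=3) 4-5(w=5)

step 1: add edge 3-6 (w=3); MST = {3-6(w=3)}
step 2: add edge 1-3 (w=13); MST = {1-3(w=13) 3-6(w=3)}
step 3: add edge 2-3 (w=16); MST = {1-3(w=13) 2-3(w=16) 3-6(w=3)}
step 4: add edge 2-7 (w=4); MST = {1-3(w=13) 2-3(w=16) 2-7(w=4) 3-6(w=3)}
step 5: add edge 2-5 (w=9); MST = {1-3(w=13) 2-3(w=16) 2-5(w=9) 2-7(w=4) 3-6(w=3)}
step 6: add edge 4-5 (w=5); MST = {1-3(w=13) 2-3(w=16) 2-5(w=9) 2-7(w=4) 3-6(w=3) 4-5(w=5)}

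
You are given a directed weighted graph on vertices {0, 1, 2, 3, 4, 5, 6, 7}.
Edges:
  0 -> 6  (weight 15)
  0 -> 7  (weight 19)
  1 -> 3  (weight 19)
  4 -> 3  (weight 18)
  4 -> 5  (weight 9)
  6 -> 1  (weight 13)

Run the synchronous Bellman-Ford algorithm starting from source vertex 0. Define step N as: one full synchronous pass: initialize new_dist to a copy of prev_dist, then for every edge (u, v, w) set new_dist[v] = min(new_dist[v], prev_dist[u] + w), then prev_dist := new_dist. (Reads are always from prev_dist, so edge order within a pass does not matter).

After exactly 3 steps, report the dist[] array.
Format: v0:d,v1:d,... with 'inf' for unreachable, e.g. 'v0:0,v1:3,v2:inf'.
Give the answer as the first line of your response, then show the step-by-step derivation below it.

v0:0,v1:28,v2:inf,v3:47,v4:inf,v5:inf,v6:15,v7:19

step 1: dist = v0:0,v1:inf,v2:inf,v3:inf,v4:inf,v5:inf,v6:15,v7:19
step 2: dist = v0:0,v1:28,v2:inf,v3:inf,v4:inf,v5:inf,v6:15,v7:19
step 3: dist = v0:0,v1:28,v2:inf,v3:47,v4:inf,v5:inf,v6:15,v7:19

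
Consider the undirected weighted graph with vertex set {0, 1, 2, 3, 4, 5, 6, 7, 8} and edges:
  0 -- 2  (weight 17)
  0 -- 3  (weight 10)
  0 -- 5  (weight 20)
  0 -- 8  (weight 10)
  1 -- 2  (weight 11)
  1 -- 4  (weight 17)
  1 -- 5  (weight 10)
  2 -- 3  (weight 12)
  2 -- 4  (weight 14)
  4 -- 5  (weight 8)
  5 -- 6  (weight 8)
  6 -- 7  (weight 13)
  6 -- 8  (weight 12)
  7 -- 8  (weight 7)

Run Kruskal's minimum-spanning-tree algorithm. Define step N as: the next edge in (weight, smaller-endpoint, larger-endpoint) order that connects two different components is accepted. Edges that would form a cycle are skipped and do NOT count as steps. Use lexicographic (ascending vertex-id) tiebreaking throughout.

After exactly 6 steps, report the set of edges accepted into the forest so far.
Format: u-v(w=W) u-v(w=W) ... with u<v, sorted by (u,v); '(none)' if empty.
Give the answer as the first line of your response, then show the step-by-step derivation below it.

0-3(w=10) 0-8(w=10) 1-5(w=10) 4-5(w=8) 5-6(w=8) 7-8(w=7)

step 1: add edge 7-8 (w=7); MST = {7-8(w=7)}
step 2: add edge 4-5 (w=8); MST = {4-5(w=8) 7-8(w=7)}
step 3: add edge 5-6 (w=8); MST = {4-5(w=8) 5-6(w=8) 7-8(w=7)}
step 4: add edge 0-3 (w=10); MST = {0-3(w=10) 4-5(w=8) 5-6(w=8) 7-8(w=7)}
step 5: add edge 0-8 (w=10); MST = {0-3(w=10) 0-8(w=10) 4-5(w=8) 5-6(w=8) 7-8(w=7)}
step 6: add edge 1-5 (w=10); MST = {0-3(w=10) 0-8(w=10) 1-5(w=10) 4-5(w=8) 5-6(w=8) 7-8(w=7)}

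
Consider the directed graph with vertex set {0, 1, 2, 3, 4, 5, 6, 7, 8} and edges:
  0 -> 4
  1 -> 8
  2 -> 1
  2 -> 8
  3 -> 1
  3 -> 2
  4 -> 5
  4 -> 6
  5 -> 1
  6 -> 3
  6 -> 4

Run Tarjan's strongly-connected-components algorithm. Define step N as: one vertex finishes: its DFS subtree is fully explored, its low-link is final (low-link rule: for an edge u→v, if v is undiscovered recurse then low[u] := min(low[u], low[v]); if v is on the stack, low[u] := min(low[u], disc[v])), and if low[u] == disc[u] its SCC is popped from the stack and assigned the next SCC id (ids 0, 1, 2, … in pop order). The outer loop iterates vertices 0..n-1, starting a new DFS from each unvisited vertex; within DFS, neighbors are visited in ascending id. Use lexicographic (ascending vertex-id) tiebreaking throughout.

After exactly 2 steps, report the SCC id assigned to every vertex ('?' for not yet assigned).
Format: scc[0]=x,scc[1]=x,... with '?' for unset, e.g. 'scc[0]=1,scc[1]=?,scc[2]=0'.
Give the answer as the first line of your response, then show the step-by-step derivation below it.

scc[0]=?,scc[1]=1,scc[2]=?,scc[3]=?,scc[4]=?,scc[5]=?,scc[6]=?,scc[7]=?,scc[8]=0

step 1: low=(low[0]=0,low[1]=3,low[2]=?,low[3]=?,low[4]=1,low[5]=2,low[6]=?,low[7]=?,low[8]=4); scc=(scc[0]=?,scc[1]=?,scc[2]=?,scc[3]=?,scc[4]=?,scc[5]=?,scc[6]=?,scc[7]=?,scc[8]=0)
step 2: low=(low[0]=0,low[1]=3,low[2]=?,low[3]=?,low[4]=1,low[5]=2,low[6]=?,low[7]=?,low[8]=4); scc=(scc[0]=?,scc[1]=1,scc[2]=?,scc[3]=?,scc[4]=?,scc[5]=?,scc[6]=?,scc[7]=?,scc[8]=0)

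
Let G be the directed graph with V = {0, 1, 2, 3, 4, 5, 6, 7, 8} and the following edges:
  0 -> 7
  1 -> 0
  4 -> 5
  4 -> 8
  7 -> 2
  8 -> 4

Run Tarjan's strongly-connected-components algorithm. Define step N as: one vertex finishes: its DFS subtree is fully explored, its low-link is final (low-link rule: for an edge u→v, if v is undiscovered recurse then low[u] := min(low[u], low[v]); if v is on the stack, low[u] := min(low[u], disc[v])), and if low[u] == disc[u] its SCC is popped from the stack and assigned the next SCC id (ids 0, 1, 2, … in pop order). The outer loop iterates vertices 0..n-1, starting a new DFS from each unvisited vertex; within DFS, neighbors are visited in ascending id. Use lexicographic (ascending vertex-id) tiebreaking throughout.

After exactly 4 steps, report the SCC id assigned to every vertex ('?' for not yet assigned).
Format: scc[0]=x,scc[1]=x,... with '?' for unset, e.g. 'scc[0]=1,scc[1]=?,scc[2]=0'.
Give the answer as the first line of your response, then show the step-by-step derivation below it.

scc[0]=2,scc[1]=3,scc[2]=0,scc[3]=?,scc[4]=?,scc[5]=?,scc[6]=?,scc[7]=1,scc[8]=?

step 1: low=(low[0]=0,low[1]=?,low[2]=2,low[3]=?,low[4]=?,low[5]=?,low[6]=?,low[7]=1,low[8]=?); scc=(scc[0]=?,scc[1]=?,scc[2]=0,scc[3]=?,scc[4]=?,scc[5]=?,scc[6]=?,scc[7]=?,scc[8]=?)
step 2: low=(low[0]=0,low[1]=?,low[2]=2,low[3]=?,low[4]=?,low[5]=?,low[6]=?,low[7]=1,low[8]=?); scc=(scc[0]=?,scc[1]=?,scc[2]=0,scc[3]=?,scc[4]=?,scc[5]=?,scc[6]=?,scc[7]=1,scc[8]=?)
step 3: low=(low[0]=0,low[1]=?,low[2]=2,low[3]=?,low[4]=?,low[5]=?,low[6]=?,low[7]=1,low[8]=?); scc=(scc[0]=2,scc[1]=?,scc[2]=0,scc[3]=?,scc[4]=?,scc[5]=?,scc[6]=?,scc[7]=1,scc[8]=?)
step 4: low=(low[0]=0,low[1]=3,low[2]=2,low[3]=?,low[4]=?,low[5]=?,low[6]=?,low[7]=1,low[8]=?); scc=(scc[0]=2,scc[1]=3,scc[2]=0,scc[3]=?,scc[4]=?,scc[5]=?,scc[6]=?,scc[7]=1,scc[8]=?)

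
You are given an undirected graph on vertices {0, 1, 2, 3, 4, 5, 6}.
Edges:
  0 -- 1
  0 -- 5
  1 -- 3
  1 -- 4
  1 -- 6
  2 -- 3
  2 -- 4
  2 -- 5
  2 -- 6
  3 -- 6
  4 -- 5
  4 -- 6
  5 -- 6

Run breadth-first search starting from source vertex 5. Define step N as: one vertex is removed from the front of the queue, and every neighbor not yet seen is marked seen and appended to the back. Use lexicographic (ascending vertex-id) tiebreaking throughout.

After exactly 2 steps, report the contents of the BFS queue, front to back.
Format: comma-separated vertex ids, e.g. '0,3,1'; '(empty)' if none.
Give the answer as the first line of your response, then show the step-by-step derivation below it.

2,4,6,1

step 1: dequeue 5; queue=[0,2,4,6]; order=5
step 2: dequeue 0; queue=[2,4,6,1]; order=5,0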